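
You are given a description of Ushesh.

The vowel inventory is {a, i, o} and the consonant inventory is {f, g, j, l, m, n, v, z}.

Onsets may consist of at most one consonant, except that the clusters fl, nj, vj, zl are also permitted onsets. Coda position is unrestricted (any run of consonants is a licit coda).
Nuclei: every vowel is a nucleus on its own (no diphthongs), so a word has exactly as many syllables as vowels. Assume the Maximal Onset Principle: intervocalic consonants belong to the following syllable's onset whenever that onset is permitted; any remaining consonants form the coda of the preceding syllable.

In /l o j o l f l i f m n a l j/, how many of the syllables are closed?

The vowels are o, o, i, a — 4 nuclei, so 4 syllables.
V1 /o/ – V2 /o/: /j/ → onset of the next syllable (single consonants are always licit onsets).
V2 /o/ – V3 /i/: /lfl/ — longest licit onset from the right is /fl/, leaving /l/ as coda.
V3 /i/ – V4 /a/: /fmn/; trying suffixes from longest down, /n/ is the first permitted one, so coda /fm/ | onset /n/.
Result: lo.jol.flifm.nalj.
Classifying each syllable: /lo/ (open), /jol/ (closed), /flifm/ (closed), /nalj/ (closed).
Closed syllables: 3.

3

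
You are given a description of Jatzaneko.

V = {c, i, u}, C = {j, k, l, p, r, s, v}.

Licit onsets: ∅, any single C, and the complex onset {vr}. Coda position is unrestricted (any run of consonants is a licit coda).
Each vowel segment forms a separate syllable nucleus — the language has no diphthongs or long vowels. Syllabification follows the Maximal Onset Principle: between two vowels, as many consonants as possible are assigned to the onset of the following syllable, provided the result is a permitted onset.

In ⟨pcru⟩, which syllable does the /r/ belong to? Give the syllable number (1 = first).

2

The vowels are c, u — 2 nuclei, so 2 syllables.
/c…u/ gap (V1→V2): just /r/ — single C goes to the following onset.
So the parse is pc.ru.
The /r/ is in the onset of syllable 2 (/ru/).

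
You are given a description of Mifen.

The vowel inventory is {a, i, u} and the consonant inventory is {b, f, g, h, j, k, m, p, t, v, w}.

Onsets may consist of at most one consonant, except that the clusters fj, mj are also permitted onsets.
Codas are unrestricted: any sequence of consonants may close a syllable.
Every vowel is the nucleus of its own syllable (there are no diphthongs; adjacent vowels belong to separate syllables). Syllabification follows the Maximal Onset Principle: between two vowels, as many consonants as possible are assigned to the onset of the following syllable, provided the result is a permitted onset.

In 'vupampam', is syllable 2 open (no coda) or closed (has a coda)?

closed

Nuclei (vowels): u, a, a → 3 syllables.
V1 /u/ – V2 /a/: just /p/ — single C goes to the following onset.
V2 /a/ – V3 /a/: /mp/ — longest licit onset from the right is /p/, leaving /m/ as coda.
So the parse is vu.pam.pam.
Syllable 2 is /pam/ with coda /m/, so it is closed.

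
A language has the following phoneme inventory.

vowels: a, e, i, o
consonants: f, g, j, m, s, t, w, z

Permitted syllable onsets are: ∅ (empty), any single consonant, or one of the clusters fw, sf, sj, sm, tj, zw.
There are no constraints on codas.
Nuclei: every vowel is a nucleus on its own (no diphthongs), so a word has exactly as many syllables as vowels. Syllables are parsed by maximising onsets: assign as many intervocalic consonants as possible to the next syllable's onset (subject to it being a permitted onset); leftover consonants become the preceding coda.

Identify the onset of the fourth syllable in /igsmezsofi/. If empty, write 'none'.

f

Vowels present: i, e, o, i; each is a nucleus, giving 4 syllables.
/i…e/ gap (V1→V2): /gsm/ splits as /g/ + /sm/ (/sm/ is the longest suffix that is a licit onset).
/e…o/ gap (V2→V3): /zs/ — longest licit onset from the right is /s/, leaving /z/ as coda.
/o…i/ gap (V3→V4): just /f/ — single C goes to the following onset.
Result: ig.smez.so.fi.
Syllable 4 is /fi/: onset /f/, nucleus /i/, coda ∅.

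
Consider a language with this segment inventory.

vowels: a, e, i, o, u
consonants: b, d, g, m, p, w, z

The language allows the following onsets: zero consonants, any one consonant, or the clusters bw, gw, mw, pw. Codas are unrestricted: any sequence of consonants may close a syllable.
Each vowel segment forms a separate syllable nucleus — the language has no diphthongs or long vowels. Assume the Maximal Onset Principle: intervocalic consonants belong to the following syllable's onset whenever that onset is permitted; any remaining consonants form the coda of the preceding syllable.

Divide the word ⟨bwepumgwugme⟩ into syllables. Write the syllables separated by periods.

Nuclei (vowels): e, u, u, e → 4 syllables.
Between /e/ (V1) and /u/ (V2): /p/ is a single consonant, so it becomes the next onset.
Between /u/ (V2) and /u/ (V3): /mgw/ — longest licit onset from the right is /gw/, leaving /m/ as coda.
Between /u/ (V3) and /e/ (V4): /gm/ splits as /g/ + /m/ (/m/ is the longest suffix that is a licit onset).

bwe.pum.gwug.me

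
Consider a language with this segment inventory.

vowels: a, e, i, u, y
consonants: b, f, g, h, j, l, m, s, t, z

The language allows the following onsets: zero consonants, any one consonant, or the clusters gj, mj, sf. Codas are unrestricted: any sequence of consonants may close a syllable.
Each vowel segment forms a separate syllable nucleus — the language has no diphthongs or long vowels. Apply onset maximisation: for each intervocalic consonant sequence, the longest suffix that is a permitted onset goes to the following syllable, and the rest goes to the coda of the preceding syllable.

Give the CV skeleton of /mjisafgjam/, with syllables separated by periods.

Vowels present: i, a, a; each is a nucleus, giving 3 syllables.
/i…a/ gap (V1→V2): just /s/ — single C goes to the following onset.
/a…a/ gap (V2→V3): /fgj/ — longest licit onset from the right is /gj/, leaving /f/ as coda.
So the parse is mji.saf.gjam.
Mapping each syllable to C/V: /mji/ → CCV, /saf/ → CVC, /gjam/ → CCVC.

CCV.CVC.CCVC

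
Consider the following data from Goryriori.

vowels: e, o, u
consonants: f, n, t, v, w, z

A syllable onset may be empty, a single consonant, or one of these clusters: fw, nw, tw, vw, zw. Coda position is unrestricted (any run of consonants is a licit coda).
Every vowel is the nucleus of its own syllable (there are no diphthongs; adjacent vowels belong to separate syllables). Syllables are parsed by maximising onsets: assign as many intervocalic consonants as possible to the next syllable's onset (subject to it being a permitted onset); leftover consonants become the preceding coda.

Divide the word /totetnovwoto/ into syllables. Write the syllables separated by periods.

Vowels present: o, e, o, o, o; each is a nucleus, giving 5 syllables.
V1 /o/ – V2 /e/: just /t/ — single C goes to the following onset.
V2 /e/ – V3 /o/: cluster /tn/ — the longest permitted-onset suffix is /n/; onset = /n/, preceding coda = /t/.
V3 /o/ – V4 /o/: /vw/ — entire cluster is a permitted onset → onset /vw/, coda ∅.
V4 /o/ – V5 /o/: /t/ → onset of the next syllable (single consonants are always licit onsets).

to.tet.no.vwo.to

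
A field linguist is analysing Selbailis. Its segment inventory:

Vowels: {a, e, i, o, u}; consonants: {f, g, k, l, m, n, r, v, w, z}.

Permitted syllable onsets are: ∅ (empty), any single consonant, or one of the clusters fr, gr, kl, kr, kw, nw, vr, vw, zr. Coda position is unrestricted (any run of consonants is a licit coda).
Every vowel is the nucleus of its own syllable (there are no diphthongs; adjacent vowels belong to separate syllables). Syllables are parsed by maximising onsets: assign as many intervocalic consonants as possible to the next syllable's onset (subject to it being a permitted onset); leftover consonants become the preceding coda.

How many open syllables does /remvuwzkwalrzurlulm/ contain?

0

Vowels present: e, u, a, u, u; each is a nucleus, giving 5 syllables.
σ1/σ2 boundary: /mv/; trying suffixes from longest down, /v/ is the first permitted one, so coda /m/ | onset /v/.
σ2/σ3 boundary: /wzkw/; trying suffixes from longest down, /kw/ is the first permitted one, so coda /wz/ | onset /kw/.
σ3/σ4 boundary: /lrz/; trying suffixes from longest down, /z/ is the first permitted one, so coda /lr/ | onset /z/.
σ4/σ5 boundary: cluster /rl/ — the longest permitted-onset suffix is /l/; onset = /l/, preceding coda = /r/.
Syllabification: rem.vuwz.kwalr.zur.lulm.
Classifying each syllable: /rem/ (closed), /vuwz/ (closed), /kwalr/ (closed), /zur/ (closed), /lulm/ (closed).
Open syllables: 0.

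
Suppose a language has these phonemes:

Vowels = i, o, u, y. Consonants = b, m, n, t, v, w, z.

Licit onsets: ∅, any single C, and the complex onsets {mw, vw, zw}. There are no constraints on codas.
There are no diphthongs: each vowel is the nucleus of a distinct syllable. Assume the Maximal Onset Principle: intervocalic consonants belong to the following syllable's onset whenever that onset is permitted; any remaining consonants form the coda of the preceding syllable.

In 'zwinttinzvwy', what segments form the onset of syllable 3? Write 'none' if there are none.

vw

Nuclei (vowels): i, i, y → 3 syllables.
Between /i/ (V1) and /i/ (V2): /ntt/ — longest licit onset from the right is /t/, leaving /nt/ as coda.
Between /i/ (V2) and /y/ (V3): /nzvw/ splits as /nz/ + /vw/ (/vw/ is the longest suffix that is a licit onset).
Result: zwint.tinz.vwy.
Syllable 3 is /vwy/: onset /vw/, nucleus /y/, coda ∅.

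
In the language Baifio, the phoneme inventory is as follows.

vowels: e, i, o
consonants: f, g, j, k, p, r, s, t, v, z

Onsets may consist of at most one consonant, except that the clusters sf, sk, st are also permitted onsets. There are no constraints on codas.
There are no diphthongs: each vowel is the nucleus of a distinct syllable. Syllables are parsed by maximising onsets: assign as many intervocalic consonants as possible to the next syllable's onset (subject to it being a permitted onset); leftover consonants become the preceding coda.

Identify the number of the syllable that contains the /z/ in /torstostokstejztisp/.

4

The vowels are o, o, o, e, i — 5 nuclei, so 5 syllables.
V1 /o/ – V2 /o/: /rst/ — longest licit onset from the right is /st/, leaving /r/ as coda.
V2 /o/ – V3 /o/: cluster /st/ — /st/ is itself a permitted onset, so the whole cluster goes right; preceding coda = ∅.
V3 /o/ – V4 /e/: cluster /kst/ — the longest permitted-onset suffix is /st/; onset = /st/, preceding coda = /k/.
V4 /e/ – V5 /i/: /jzt/ — longest licit onset from the right is /t/, leaving /jz/ as coda.
Syllabification: tor.sto.stok.stejz.tisp.
The /z/ is in the coda of syllable 4 (/stejz/).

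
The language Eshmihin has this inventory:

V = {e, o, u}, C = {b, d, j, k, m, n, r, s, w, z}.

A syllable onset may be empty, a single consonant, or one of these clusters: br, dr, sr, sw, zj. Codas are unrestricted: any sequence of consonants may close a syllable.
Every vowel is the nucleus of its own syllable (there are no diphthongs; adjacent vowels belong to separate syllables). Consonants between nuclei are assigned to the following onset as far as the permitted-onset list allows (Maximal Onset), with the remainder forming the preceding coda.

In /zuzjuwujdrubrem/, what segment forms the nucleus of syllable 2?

Nuclei (vowels): u, u, u, u, e → 5 syllables.
The second nucleus (vowel 2 from the left) is /u/.

u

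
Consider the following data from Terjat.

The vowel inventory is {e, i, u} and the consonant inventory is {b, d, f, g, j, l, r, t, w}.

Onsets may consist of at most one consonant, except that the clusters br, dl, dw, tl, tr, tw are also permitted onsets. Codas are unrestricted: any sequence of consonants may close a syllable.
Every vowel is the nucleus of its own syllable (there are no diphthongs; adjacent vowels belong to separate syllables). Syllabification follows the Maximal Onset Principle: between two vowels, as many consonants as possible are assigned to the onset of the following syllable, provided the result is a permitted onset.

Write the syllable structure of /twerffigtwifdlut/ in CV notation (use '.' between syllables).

CCVCC.CVC.CCVC.CCVC

Nuclei (vowels): e, i, i, u → 4 syllables.
V1 /e/ – V2 /i/: /rff/ — longest licit onset from the right is /f/, leaving /rf/ as coda.
V2 /i/ – V3 /i/: /gtw/; trying suffixes from longest down, /tw/ is the first permitted one, so coda /g/ | onset /tw/.
V3 /i/ – V4 /u/: /fdl/ splits as /f/ + /dl/ (/dl/ is the longest suffix that is a licit onset).
So the parse is twerf.fig.twif.dlut.
Mapping each syllable to C/V: /twerf/ → CCVCC, /fig/ → CVC, /twif/ → CCVC, /dlut/ → CCVC.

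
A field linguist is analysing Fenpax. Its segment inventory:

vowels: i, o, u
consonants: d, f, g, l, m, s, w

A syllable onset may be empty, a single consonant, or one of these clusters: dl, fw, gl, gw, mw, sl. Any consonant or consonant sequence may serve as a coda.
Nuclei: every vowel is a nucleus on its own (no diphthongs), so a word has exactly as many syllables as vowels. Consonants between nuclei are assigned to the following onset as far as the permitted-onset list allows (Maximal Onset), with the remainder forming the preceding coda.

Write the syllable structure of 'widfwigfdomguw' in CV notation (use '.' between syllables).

CVC.CCVCC.CVC.CVC

The vowels are i, i, o, u — 4 nuclei, so 4 syllables.
Between /i/ (V1) and /i/ (V2): /dfw/ — longest licit onset from the right is /fw/, leaving /d/ as coda.
Between /i/ (V2) and /o/ (V3): /gfd/ — longest licit onset from the right is /d/, leaving /gf/ as coda.
Between /o/ (V3) and /u/ (V4): /mg/ — longest licit onset from the right is /g/, leaving /m/ as coda.
So the parse is wid.fwigf.dom.guw.
Mapping each syllable to C/V: /wid/ → CVC, /fwigf/ → CCVCC, /dom/ → CVC, /guw/ → CVC.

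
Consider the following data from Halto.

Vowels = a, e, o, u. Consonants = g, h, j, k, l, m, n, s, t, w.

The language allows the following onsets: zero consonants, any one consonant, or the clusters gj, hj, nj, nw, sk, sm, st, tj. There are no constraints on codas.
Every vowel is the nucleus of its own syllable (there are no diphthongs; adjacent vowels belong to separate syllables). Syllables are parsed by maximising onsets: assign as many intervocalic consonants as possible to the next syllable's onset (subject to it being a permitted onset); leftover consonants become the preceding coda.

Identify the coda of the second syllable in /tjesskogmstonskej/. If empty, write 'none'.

The vowels are e, o, o, e — 4 nuclei, so 4 syllables.
/e…o/ gap (V1→V2): /ssk/; trying suffixes from longest down, /sk/ is the first permitted one, so coda /s/ | onset /sk/.
/o…o/ gap (V2→V3): cluster /gmst/ — the longest permitted-onset suffix is /st/; onset = /st/, preceding coda = /gm/.
/o…e/ gap (V3→V4): /nsk/ splits as /n/ + /sk/ (/sk/ is the longest suffix that is a licit onset).
So the parse is tjes.skogm.ston.skej.
Syllable 2 is /skogm/: onset /sk/, nucleus /o/, coda /gm/.

gm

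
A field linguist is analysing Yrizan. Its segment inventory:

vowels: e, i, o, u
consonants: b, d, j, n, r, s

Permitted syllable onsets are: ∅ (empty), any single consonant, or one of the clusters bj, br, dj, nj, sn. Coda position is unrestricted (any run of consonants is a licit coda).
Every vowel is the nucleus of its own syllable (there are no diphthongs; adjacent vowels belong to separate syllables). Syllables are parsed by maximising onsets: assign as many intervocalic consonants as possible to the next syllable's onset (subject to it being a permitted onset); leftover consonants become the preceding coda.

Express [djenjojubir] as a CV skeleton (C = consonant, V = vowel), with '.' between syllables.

Vowels present: e, o, u, i; each is a nucleus, giving 4 syllables.
Between /e/ (V1) and /o/ (V2): /nj/ — entire cluster is a permitted onset → onset /nj/, coda ∅.
Between /o/ (V2) and /u/ (V3): just /j/ — single C goes to the following onset.
Between /u/ (V3) and /i/ (V4): /b/ → onset of the next syllable (single consonants are always licit onsets).
Result: dje.njo.ju.bir.
Mapping each syllable to C/V: /dje/ → CCV, /njo/ → CCV, /ju/ → CV, /bir/ → CVC.

CCV.CCV.CV.CVC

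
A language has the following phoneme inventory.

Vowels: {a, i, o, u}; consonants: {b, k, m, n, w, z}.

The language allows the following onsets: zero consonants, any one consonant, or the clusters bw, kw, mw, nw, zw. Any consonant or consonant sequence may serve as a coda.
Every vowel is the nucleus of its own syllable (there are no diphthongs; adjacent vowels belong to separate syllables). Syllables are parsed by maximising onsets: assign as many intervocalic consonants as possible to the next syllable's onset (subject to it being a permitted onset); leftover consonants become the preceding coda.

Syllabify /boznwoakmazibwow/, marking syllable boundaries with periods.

The vowels are o, o, a, a, i, o — 6 nuclei, so 6 syllables.
/o…o/ gap (V1→V2): /znw/ splits as /z/ + /nw/ (/nw/ is the longest suffix that is a licit onset).
/o…a/ gap (V2→V3): nothing intervenes; syllable break is V.V.
/a…a/ gap (V3→V4): /km/; trying suffixes from longest down, /m/ is the first permitted one, so coda /k/ | onset /m/.
/a…i/ gap (V4→V5): /z/ → onset of the next syllable (single consonants are always licit onsets).
/i…o/ gap (V5→V6): /bw/ is a licit onset in full, so it all attaches to the next syllable.

boz.nwo.ak.ma.zi.bwow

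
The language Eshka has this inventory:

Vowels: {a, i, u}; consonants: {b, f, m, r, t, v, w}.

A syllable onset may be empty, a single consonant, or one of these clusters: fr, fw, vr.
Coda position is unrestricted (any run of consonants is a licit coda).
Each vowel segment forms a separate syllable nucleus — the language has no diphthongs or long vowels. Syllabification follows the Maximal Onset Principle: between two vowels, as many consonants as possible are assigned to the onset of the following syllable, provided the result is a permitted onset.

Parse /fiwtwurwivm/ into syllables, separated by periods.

fiwt.wur.wivm

The vowels are i, u, i — 3 nuclei, so 3 syllables.
Between /i/ (V1) and /u/ (V2): /wtw/ — longest licit onset from the right is /w/, leaving /wt/ as coda.
Between /u/ (V2) and /i/ (V3): cluster /rw/ — the longest permitted-onset suffix is /w/; onset = /w/, preceding coda = /r/.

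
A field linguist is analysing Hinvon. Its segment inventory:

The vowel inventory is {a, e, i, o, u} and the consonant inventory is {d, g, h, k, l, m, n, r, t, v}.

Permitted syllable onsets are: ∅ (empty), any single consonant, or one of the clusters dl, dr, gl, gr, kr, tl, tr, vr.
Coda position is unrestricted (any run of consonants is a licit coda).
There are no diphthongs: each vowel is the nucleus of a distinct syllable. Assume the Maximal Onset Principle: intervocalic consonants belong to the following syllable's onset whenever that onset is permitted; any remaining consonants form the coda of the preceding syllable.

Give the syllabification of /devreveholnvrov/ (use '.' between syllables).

de.vre.ve.holn.vrov

Vowels present: e, e, e, o, o; each is a nucleus, giving 5 syllables.
Between /e/ (V1) and /e/ (V2): /vr/ is a licit onset in full, so it all attaches to the next syllable.
Between /e/ (V2) and /e/ (V3): /v/ → onset of the next syllable (single consonants are always licit onsets).
Between /e/ (V3) and /o/ (V4): just /h/ — single C goes to the following onset.
Between /o/ (V4) and /o/ (V5): cluster /lnvr/ — the longest permitted-onset suffix is /vr/; onset = /vr/, preceding coda = /ln/.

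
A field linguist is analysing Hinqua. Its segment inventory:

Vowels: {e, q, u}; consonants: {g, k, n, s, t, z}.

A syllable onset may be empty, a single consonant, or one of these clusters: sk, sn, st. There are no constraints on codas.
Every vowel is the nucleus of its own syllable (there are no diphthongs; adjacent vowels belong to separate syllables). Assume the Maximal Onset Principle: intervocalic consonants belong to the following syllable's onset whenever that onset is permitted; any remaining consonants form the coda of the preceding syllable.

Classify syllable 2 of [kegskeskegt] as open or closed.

Vowels present: e, e, e; each is a nucleus, giving 3 syllables.
/e…e/ gap (V1→V2): /gsk/ — longest licit onset from the right is /sk/, leaving /g/ as coda.
/e…e/ gap (V2→V3): cluster /sk/ — /sk/ is itself a permitted onset, so the whole cluster goes right; preceding coda = ∅.
Result: keg.ske.skegt.
Syllable 2 is /ske/; it ends in its nucleus with no coda, so it is open.

open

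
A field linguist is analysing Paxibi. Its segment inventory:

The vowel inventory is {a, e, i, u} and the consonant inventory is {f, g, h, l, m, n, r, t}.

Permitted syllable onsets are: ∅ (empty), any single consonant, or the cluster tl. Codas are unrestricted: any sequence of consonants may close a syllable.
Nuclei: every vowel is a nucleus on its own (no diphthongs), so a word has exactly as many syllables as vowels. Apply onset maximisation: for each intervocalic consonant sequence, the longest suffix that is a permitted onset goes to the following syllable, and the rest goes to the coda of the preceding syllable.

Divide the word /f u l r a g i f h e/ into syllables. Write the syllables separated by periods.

ful.ra.gif.he

Nuclei (vowels): u, a, i, e → 4 syllables.
/u…a/ gap (V1→V2): /lr/ — longest licit onset from the right is /r/, leaving /l/ as coda.
/a…i/ gap (V2→V3): just /g/ — single C goes to the following onset.
/i…e/ gap (V3→V4): /fh/; trying suffixes from longest down, /h/ is the first permitted one, so coda /f/ | onset /h/.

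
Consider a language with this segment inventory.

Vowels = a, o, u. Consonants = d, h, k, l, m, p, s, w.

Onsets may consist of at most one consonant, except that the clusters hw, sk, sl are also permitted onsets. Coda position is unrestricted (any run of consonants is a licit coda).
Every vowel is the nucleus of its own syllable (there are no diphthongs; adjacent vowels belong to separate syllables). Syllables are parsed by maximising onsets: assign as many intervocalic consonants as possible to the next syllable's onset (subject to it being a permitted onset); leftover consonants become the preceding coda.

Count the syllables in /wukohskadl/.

Nuclei (vowels): u, o, a → 3 syllables.

3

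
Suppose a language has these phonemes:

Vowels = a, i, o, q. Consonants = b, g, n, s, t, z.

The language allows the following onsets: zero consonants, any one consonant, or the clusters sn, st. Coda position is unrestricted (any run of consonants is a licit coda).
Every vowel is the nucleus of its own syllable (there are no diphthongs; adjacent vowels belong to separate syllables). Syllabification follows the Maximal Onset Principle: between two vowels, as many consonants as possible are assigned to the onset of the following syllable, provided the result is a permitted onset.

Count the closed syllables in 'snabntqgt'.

2

The vowels are a, q — 2 nuclei, so 2 syllables.
/a…q/ gap (V1→V2): cluster /bnt/ — the longest permitted-onset suffix is /t/; onset = /t/, preceding coda = /bn/.
Result: snabn.tqgt.
Classifying each syllable: /snabn/ (closed), /tqgt/ (closed).
Closed syllables: 2.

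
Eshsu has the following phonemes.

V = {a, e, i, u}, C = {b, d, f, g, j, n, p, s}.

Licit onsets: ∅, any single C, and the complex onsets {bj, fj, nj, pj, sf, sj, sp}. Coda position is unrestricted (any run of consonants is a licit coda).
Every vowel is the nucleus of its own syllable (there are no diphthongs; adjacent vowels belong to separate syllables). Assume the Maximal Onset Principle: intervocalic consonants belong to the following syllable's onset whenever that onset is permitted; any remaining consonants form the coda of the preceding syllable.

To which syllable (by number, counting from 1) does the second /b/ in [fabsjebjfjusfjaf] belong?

Nuclei (vowels): a, e, u, a → 4 syllables.
V1 /a/ – V2 /e/: /bsj/ — longest licit onset from the right is /sj/, leaving /b/ as coda.
V2 /e/ – V3 /u/: cluster /bjfj/ — the longest permitted-onset suffix is /fj/; onset = /fj/, preceding coda = /bj/.
V3 /u/ – V4 /a/: cluster /sfj/ — the longest permitted-onset suffix is /fj/; onset = /fj/, preceding coda = /s/.
So the parse is fab.sjebj.fjus.fjaf.
The second /b/ is in the coda of syllable 2 (/sjebj/).

2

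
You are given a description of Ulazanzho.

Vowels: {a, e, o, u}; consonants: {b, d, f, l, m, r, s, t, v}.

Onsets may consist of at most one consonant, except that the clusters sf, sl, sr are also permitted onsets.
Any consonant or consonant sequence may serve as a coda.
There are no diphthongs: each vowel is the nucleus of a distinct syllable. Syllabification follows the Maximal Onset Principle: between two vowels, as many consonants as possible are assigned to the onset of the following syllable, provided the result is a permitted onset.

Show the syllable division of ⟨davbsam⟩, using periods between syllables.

davb.sam

Nuclei (vowels): a, a → 2 syllables.
Between /a/ (V1) and /a/ (V2): /vbs/ — longest licit onset from the right is /s/, leaving /vb/ as coda.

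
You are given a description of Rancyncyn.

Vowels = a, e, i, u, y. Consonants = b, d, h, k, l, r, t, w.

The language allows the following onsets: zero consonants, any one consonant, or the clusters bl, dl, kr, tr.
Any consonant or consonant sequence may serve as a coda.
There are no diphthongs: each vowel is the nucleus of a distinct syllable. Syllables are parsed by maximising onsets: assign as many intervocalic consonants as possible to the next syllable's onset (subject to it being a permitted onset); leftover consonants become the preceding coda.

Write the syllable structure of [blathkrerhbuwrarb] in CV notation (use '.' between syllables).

CCVCC.CCVCC.CVC.CVCC

The vowels are a, e, u, a — 4 nuclei, so 4 syllables.
Between /a/ (V1) and /e/ (V2): cluster /thkr/ — the longest permitted-onset suffix is /kr/; onset = /kr/, preceding coda = /th/.
Between /e/ (V2) and /u/ (V3): cluster /rhb/ — the longest permitted-onset suffix is /b/; onset = /b/, preceding coda = /rh/.
Between /u/ (V3) and /a/ (V4): /wr/; trying suffixes from longest down, /r/ is the first permitted one, so coda /w/ | onset /r/.
So the parse is blath.krerh.buw.rarb.
Mapping each syllable to C/V: /blath/ → CCVCC, /krerh/ → CCVCC, /buw/ → CVC, /rarb/ → CVCC.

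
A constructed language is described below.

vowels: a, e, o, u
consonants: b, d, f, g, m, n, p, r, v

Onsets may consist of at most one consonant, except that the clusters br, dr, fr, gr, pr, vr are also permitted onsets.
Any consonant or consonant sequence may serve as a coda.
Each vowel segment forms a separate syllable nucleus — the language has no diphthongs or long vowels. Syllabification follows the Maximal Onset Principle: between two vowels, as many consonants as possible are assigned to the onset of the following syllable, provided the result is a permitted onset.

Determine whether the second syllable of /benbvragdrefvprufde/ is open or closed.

closed

Nuclei (vowels): e, a, e, u, e → 5 syllables.
V1 /e/ – V2 /a/: /nbvr/; trying suffixes from longest down, /vr/ is the first permitted one, so coda /nb/ | onset /vr/.
V2 /a/ – V3 /e/: /gdr/ — longest licit onset from the right is /dr/, leaving /g/ as coda.
V3 /e/ – V4 /u/: /fvpr/ splits as /fv/ + /pr/ (/pr/ is the longest suffix that is a licit onset).
V4 /u/ – V5 /e/: /fd/ splits as /f/ + /d/ (/d/ is the longest suffix that is a licit onset).
Putting it together: benb.vrag.drefv.pruf.de.
Syllable 2 is /vrag/ with coda /g/, so it is closed.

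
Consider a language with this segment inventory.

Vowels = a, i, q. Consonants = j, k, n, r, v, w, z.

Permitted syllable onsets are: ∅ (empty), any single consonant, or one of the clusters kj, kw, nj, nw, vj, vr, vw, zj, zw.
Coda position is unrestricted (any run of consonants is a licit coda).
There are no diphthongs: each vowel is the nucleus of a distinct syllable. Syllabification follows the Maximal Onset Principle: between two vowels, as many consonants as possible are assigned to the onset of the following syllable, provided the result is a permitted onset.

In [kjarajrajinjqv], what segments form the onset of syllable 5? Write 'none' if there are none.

nj

Vowels present: a, a, a, i, q; each is a nucleus, giving 5 syllables.
/a…a/ gap (V1→V2): /r/ is a single consonant, so it becomes the next onset.
/a…a/ gap (V2→V3): /jr/ — longest licit onset from the right is /r/, leaving /j/ as coda.
/a…i/ gap (V3→V4): just /j/ — single C goes to the following onset.
/i…q/ gap (V4→V5): /nj/ — entire cluster is a permitted onset → onset /nj/, coda ∅.
Result: kja.raj.ra.ji.njqv.
Syllable 5 is /njqv/: onset /nj/, nucleus /q/, coda /v/.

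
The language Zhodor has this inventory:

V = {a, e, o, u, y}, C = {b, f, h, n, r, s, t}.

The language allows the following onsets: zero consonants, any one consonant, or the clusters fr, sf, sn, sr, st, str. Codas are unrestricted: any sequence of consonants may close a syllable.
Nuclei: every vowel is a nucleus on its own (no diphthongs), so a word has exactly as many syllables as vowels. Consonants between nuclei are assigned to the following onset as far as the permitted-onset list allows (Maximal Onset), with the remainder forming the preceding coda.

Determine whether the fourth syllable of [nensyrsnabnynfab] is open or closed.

closed

Vowels present: e, y, a, y, a; each is a nucleus, giving 5 syllables.
σ1/σ2 boundary: cluster /ns/ — the longest permitted-onset suffix is /s/; onset = /s/, preceding coda = /n/.
σ2/σ3 boundary: /rsn/ — longest licit onset from the right is /sn/, leaving /r/ as coda.
σ3/σ4 boundary: cluster /bn/ — the longest permitted-onset suffix is /n/; onset = /n/, preceding coda = /b/.
σ4/σ5 boundary: /nf/; trying suffixes from longest down, /f/ is the first permitted one, so coda /n/ | onset /f/.
So the parse is nen.syr.snab.nyn.fab.
Syllable 4 is /nyn/ with coda /n/, so it is closed.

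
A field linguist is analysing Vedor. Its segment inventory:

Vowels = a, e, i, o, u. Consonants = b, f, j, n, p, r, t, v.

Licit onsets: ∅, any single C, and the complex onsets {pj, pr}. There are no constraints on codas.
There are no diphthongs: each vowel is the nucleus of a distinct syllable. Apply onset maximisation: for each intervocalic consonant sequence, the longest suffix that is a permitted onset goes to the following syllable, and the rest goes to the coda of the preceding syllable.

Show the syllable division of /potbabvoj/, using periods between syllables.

The vowels are o, a, o — 3 nuclei, so 3 syllables.
V1 /o/ – V2 /a/: cluster /tb/ — the longest permitted-onset suffix is /b/; onset = /b/, preceding coda = /t/.
V2 /a/ – V3 /o/: /bv/ splits as /b/ + /v/ (/v/ is the longest suffix that is a licit onset).

pot.bab.voj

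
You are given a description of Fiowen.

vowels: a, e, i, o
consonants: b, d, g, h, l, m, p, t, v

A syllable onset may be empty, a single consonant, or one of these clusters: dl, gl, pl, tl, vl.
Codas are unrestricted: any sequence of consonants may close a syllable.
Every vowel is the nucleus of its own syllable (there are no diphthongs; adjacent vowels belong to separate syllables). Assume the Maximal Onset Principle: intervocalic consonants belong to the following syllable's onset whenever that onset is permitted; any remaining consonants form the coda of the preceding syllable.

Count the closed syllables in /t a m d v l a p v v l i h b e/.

3

Vowels present: a, a, i, e; each is a nucleus, giving 4 syllables.
σ1/σ2 boundary: /mdvl/ splits as /md/ + /vl/ (/vl/ is the longest suffix that is a licit onset).
σ2/σ3 boundary: cluster /pvvl/ — the longest permitted-onset suffix is /vl/; onset = /vl/, preceding coda = /pv/.
σ3/σ4 boundary: cluster /hb/ — the longest permitted-onset suffix is /b/; onset = /b/, preceding coda = /h/.
Putting it together: tamd.vlapv.vlih.be.
Classifying each syllable: /tamd/ (closed), /vlapv/ (closed), /vlih/ (closed), /be/ (open).
Closed syllables: 3.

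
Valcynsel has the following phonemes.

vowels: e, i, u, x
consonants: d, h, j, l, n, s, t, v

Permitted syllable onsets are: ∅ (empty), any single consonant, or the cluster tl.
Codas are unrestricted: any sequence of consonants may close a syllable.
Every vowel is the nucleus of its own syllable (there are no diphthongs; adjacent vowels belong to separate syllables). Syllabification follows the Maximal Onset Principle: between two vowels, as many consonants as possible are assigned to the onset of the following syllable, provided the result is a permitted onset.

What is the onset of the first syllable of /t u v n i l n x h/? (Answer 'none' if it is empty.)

Vowels present: u, i, x; each is a nucleus, giving 3 syllables.
V1 /u/ – V2 /i/: /vn/ splits as /v/ + /n/ (/n/ is the longest suffix that is a licit onset).
V2 /i/ – V3 /x/: cluster /ln/ — the longest permitted-onset suffix is /n/; onset = /n/, preceding coda = /l/.
Putting it together: tuv.nil.nxh.
Syllable 1 is /tuv/: onset /t/, nucleus /u/, coda /v/.

t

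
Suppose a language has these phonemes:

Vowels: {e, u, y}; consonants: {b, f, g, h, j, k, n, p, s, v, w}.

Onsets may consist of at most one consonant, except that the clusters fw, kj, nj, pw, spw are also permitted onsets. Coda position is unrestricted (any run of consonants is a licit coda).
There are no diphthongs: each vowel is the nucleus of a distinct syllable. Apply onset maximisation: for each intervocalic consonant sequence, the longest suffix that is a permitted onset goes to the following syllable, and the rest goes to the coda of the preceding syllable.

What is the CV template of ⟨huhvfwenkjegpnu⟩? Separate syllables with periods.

Nuclei (vowels): u, e, e, u → 4 syllables.
σ1/σ2 boundary: /hvfw/; trying suffixes from longest down, /fw/ is the first permitted one, so coda /hv/ | onset /fw/.
σ2/σ3 boundary: /nkj/ — longest licit onset from the right is /kj/, leaving /n/ as coda.
σ3/σ4 boundary: /gpn/; trying suffixes from longest down, /n/ is the first permitted one, so coda /gp/ | onset /n/.
So the parse is huhv.fwen.kjegp.nu.
Mapping each syllable to C/V: /huhv/ → CVCC, /fwen/ → CCVC, /kjegp/ → CCVCC, /nu/ → CV.

CVCC.CCVC.CCVCC.CV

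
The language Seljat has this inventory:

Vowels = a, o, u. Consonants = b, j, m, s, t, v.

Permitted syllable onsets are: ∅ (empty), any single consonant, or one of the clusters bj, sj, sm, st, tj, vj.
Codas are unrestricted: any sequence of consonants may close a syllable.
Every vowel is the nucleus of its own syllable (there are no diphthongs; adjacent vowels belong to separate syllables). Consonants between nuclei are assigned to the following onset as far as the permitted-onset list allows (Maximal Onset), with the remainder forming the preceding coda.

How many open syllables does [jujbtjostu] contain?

Vowels present: u, o, u; each is a nucleus, giving 3 syllables.
V1 /u/ – V2 /o/: /jbtj/ — longest licit onset from the right is /tj/, leaving /jb/ as coda.
V2 /o/ – V3 /u/: /st/ — entire cluster is a permitted onset → onset /st/, coda ∅.
Putting it together: jujb.tjo.stu.
Classifying each syllable: /jujb/ (closed), /tjo/ (open), /stu/ (open).
Open syllables: 2.

2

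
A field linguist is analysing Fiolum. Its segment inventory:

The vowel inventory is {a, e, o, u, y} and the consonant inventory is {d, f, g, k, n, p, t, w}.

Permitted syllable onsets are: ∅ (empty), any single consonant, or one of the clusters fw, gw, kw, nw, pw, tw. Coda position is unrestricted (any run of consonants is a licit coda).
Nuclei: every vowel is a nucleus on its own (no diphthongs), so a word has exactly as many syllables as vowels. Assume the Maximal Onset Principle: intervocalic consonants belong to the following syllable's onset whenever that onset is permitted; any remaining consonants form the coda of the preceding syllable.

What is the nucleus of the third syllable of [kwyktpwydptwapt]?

a

Nuclei (vowels): y, y, a → 3 syllables.
The third nucleus (vowel 3 from the left) is /a/.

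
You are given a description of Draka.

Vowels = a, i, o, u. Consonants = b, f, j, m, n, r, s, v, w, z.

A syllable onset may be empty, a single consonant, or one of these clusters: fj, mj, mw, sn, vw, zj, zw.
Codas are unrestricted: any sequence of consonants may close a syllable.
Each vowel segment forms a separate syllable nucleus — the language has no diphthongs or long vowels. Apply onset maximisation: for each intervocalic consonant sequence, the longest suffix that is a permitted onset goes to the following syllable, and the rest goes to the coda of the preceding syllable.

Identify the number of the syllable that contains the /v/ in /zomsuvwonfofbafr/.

Vowels present: o, u, o, o, a; each is a nucleus, giving 5 syllables.
Between /o/ (V1) and /u/ (V2): /ms/ — longest licit onset from the right is /s/, leaving /m/ as coda.
Between /u/ (V2) and /o/ (V3): /vw/ — entire cluster is a permitted onset → onset /vw/, coda ∅.
Between /o/ (V3) and /o/ (V4): cluster /nf/ — the longest permitted-onset suffix is /f/; onset = /f/, preceding coda = /n/.
Between /o/ (V4) and /a/ (V5): /fb/ splits as /f/ + /b/ (/b/ is the longest suffix that is a licit onset).
So the parse is zom.su.vwon.fof.bafr.
The /v/ is in the onset of syllable 3 (/vwon/).

3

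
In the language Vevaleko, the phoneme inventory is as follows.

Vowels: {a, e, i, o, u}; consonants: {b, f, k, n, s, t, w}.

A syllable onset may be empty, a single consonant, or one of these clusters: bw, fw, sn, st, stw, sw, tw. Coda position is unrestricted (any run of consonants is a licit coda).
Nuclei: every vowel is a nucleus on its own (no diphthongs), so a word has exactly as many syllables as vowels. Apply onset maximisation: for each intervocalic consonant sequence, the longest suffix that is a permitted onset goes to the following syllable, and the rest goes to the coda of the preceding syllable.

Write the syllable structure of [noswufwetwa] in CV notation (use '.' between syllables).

CV.CCV.CCV.CCV

Vowels present: o, u, e, a; each is a nucleus, giving 4 syllables.
σ1/σ2 boundary: /sw/ is a licit onset in full, so it all attaches to the next syllable.
σ2/σ3 boundary: cluster /fw/ — /fw/ is itself a permitted onset, so the whole cluster goes right; preceding coda = ∅.
σ3/σ4 boundary: /tw/ is a licit onset in full, so it all attaches to the next syllable.
So the parse is no.swu.fwe.twa.
Mapping each syllable to C/V: /no/ → CV, /swu/ → CCV, /fwe/ → CCV, /twa/ → CCV.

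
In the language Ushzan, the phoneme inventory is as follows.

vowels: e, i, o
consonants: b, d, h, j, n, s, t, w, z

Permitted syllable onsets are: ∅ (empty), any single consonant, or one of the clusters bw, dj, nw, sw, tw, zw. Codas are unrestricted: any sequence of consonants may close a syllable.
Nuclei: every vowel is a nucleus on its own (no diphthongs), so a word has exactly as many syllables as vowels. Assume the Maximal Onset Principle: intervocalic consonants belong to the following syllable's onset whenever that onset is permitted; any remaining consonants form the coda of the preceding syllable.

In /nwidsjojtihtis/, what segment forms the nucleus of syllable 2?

The vowels are i, o, i, i — 4 nuclei, so 4 syllables.
The second nucleus (vowel 2 from the left) is /o/.

o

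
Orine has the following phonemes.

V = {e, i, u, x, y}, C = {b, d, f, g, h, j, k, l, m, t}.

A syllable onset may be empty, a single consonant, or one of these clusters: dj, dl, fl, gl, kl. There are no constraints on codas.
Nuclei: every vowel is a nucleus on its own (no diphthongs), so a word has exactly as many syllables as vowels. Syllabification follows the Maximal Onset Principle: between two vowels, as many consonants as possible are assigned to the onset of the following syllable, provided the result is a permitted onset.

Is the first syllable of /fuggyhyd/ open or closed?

closed

Vowels present: u, y, y; each is a nucleus, giving 3 syllables.
V1 /u/ – V2 /y/: cluster /gg/ — the longest permitted-onset suffix is /g/; onset = /g/, preceding coda = /g/.
V2 /y/ – V3 /y/: /h/ → onset of the next syllable (single consonants are always licit onsets).
Putting it together: fug.gy.hyd.
Syllable 1 is /fug/ with coda /g/, so it is closed.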